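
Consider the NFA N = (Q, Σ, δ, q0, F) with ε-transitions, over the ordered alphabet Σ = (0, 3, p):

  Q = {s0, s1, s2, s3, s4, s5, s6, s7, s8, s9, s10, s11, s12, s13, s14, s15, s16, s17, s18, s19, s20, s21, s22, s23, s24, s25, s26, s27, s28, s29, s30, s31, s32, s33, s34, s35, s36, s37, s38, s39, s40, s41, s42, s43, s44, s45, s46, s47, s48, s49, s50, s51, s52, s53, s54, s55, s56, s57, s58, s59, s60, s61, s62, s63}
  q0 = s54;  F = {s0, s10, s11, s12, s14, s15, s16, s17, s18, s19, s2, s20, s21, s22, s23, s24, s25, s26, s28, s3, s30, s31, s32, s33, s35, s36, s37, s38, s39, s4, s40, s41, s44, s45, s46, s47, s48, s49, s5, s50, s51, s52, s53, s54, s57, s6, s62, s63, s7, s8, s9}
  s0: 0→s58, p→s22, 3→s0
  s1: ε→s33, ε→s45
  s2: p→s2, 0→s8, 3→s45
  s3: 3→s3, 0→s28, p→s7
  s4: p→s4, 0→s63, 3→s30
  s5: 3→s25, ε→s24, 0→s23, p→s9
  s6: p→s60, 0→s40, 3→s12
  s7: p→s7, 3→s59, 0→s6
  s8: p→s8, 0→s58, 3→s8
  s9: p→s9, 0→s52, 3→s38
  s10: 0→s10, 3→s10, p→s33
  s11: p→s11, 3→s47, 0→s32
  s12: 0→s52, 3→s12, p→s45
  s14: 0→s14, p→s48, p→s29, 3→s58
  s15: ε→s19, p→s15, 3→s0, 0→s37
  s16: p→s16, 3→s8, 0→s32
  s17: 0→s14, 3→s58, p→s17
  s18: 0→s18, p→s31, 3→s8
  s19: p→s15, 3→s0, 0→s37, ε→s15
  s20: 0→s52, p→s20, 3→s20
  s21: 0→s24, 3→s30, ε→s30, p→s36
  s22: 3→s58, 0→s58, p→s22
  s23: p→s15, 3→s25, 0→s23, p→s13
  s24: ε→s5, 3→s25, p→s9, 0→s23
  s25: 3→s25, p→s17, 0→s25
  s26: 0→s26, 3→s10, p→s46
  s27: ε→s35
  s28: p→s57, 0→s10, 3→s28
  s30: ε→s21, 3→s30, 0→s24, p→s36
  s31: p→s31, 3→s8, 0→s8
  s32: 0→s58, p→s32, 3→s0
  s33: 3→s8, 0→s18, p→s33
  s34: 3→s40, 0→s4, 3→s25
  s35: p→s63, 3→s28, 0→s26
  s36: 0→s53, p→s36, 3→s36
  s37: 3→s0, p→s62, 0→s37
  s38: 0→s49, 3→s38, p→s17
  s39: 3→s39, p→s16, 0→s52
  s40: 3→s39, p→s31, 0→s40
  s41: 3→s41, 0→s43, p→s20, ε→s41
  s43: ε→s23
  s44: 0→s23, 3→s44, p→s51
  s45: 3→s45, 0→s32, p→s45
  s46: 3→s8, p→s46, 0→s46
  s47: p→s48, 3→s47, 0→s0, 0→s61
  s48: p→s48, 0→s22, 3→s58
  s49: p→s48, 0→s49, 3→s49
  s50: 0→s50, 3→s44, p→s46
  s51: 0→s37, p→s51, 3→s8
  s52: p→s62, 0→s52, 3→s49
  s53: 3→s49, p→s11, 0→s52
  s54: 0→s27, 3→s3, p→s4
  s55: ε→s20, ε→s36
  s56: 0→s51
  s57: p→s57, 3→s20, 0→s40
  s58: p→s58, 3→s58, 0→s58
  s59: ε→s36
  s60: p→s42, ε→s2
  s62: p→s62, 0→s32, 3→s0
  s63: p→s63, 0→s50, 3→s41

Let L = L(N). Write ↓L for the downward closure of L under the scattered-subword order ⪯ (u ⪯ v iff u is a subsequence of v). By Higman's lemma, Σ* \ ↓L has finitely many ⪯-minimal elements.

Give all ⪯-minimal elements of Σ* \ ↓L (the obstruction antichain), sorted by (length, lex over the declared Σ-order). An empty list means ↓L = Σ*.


|Q|=64, |F|=51, |δ|=179 (15 ε).
min D↑ (49 st, q0=0, F={29}): 0:0→1,3→2,p→3 1:0→4,3→5,p→6 2:0→5,3→2,p→7 3:0→6,3→8,p→3 4:0→4,3→9,p→10 5:0→9,3→5,p→11 6:0→12,3→13,p→6 7:0→14,3→15,p→7 8:0→16,3→8,p→15 9:0→9,3→9,p→17 10:0→10,3→18,p→10 11:0→19,3→20,p→11 12:0→12,3→21,p→10 13:0→22,3→13,p→20 14:0→19,3→23,p→24 15:0→25,3→15,p→15 16:0→22,3→26,p→27 17:0→28,3→18,p→17 18:0→29,3→18,p→18 19:0→19,3→30,p→31 20:0→32,3→20,p→20 21:0→22,3→21,p→33 22:0→22,3→26,p→34 23:0→32,3→23,p→35 24:0→18,3→35,p→24 25:0→32,3→36,p→37 26:0→26,3→26,p→38 27:0→32,3→39,p→27 28:0→28,3→18,p→31 29:0→29,3→29,p→29 30:0→32,3→30,p→40 31:0→18,3→18,p→31 32:0→32,3→36,p→41 33:0→42,3→18,p→33 34:0→42,3→43,p→34 35:0→44,3→35,p→35 36:0→36,3→36,p→45 37:0→44,3→46,p→37 38:0→47,3→29,p→38 39:0→36,3→39,p→38 40:0→44,3→18,p→40 41:0→44,3→43,p→41 42:0→42,3→43,p→41 43:0→29,3→43,p→48 44:0→29,3→43,p→44 45:0→48,3→29,p→45 46:0→43,3→46,p→45 47:0→47,3→29,p→45 48:0→29,3→29,p→48 (ε-aug+det+¬).
'00p30': run [60, 52, 32, 20, 4, 1] end={s58} ∉↓L; 5/5 single-dels accept.
'3p0p00': |S_i|=[60, 52, 40, 27, 17, 6, 1] end={s58} rej; 6/6 del acc.
'p303p3': run [60, 53, 39, 26, 12, 6, 1] end={s58} rej; 6/6 single-dels accept.
3 minimals (antichain).

Antichain: [00p30, 3p0p00, p303p3].


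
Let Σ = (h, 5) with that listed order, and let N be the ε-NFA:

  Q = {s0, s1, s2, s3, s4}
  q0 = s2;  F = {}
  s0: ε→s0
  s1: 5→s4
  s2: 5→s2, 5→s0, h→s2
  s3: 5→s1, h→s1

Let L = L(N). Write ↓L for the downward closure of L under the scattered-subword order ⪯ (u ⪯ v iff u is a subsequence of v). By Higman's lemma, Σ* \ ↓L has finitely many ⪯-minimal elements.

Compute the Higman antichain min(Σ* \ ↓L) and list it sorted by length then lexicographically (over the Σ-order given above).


|Q|=5, |F|=0, |δ|=7 (1 ε).
min D↑ (1 st, q0=0, F={0}): 0:h→0,5→0 [Hopcroft].
ε ∈ L(D↑) ⇒ ↓L = ∅.

A = [ε].


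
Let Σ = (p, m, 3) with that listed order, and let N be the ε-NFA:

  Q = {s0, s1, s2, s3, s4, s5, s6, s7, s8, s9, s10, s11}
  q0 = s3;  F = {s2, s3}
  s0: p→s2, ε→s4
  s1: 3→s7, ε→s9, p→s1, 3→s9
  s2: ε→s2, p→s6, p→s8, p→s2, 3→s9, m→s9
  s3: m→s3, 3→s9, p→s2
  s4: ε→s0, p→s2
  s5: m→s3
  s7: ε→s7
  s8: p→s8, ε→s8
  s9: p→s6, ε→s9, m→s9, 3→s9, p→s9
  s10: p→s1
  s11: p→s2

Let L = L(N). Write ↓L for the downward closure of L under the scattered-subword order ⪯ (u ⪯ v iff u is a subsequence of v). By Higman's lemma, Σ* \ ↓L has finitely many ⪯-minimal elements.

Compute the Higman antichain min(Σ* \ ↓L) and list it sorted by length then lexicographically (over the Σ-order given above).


A = [3, pm].

|Q|=12, |F|=2, |δ|=28 (7 ε).
min D↑ (3 st, q0=0, F={2}): 0:p→1,m→0,3→2 1:p→1,m→2,3→2 2:p→2,m→2,3→2 (ε-aug+det+¬).
'3': N↓-sim [5, 2] end={s6,s9} rej; 1/1 single-dels accept.
'pm': run [5, 4, 2] end={s6,s9} — reject; 2/2 deletions ∈↓L.
2 obstructions.


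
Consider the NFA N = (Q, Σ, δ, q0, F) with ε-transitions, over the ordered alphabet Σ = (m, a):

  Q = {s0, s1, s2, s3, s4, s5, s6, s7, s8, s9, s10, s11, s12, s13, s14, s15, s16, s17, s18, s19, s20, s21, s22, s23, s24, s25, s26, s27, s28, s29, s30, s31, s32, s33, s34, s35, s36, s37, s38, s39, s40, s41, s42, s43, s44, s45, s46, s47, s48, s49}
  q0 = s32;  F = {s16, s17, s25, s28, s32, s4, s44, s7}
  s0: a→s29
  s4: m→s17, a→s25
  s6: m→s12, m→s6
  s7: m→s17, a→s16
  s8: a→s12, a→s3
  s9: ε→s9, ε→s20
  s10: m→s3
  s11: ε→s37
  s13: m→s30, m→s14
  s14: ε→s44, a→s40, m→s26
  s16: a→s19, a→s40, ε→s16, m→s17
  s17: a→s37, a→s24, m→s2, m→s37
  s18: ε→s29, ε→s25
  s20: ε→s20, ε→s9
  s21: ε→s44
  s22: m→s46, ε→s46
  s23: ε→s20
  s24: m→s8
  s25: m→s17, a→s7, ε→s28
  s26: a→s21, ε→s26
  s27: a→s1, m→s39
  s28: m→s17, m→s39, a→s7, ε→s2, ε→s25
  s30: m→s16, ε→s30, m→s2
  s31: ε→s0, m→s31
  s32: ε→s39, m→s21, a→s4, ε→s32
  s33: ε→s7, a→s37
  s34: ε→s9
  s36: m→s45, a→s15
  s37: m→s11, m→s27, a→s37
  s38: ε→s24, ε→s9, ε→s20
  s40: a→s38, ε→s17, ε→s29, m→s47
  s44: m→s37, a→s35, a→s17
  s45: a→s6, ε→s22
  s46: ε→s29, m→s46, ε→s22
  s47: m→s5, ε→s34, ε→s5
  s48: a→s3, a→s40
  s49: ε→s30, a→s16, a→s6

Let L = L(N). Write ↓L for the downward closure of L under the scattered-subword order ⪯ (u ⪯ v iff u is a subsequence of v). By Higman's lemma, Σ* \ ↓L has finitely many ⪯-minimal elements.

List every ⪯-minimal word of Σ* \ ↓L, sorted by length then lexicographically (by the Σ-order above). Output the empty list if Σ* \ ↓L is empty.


A = [mm, maa, ama, aaaaam, aaaaaa].

|Q|=50, |F|=8, |δ|=87 (33 ε).
min D↑ (8 st, q0=0, F={3}): 0:m→1,a→2 1:m→3,a→4 2:m→4,a→5 3:m→3,a→3 4:m→3,a→3 5:m→4,a→6 6:m→4,a→7 7:m→4,a→4.
'mm': |S_i|=[29, 19, 10] end={s1,s11,s12,s2,s27,s3,s37,s39,s5,s8} — reject; 2/2 del acc.
'maa': run [29, 19, 12, 9] end={s1,s11,s12,s24,s27,s3,s37,s39,s8} — reject; 3/3 del acc.
'ama': N↓-sim [29, 26, 16, 9] end={s1,s11,s12,s24,s27,s3,s37,s39,s8} ∉↓L; 3/3 del acc.
'aaaaam': N↓-sim [29, 26, 24, 22, 21, 20, 14] end={s1,s11,s12,s2,s20,s27,s3,s34,s37,s39,s47,s5,…} rej; 6/6 single-dels accept.
'aaaaaa': run [29, 26, 24, 22, 21, 20, 12] end={s1,s11,s12,s20,s24,s27,s3,s37,s38,s39,s8,s9} — reject; 6/6 single-dels accept.
5 obstructions.


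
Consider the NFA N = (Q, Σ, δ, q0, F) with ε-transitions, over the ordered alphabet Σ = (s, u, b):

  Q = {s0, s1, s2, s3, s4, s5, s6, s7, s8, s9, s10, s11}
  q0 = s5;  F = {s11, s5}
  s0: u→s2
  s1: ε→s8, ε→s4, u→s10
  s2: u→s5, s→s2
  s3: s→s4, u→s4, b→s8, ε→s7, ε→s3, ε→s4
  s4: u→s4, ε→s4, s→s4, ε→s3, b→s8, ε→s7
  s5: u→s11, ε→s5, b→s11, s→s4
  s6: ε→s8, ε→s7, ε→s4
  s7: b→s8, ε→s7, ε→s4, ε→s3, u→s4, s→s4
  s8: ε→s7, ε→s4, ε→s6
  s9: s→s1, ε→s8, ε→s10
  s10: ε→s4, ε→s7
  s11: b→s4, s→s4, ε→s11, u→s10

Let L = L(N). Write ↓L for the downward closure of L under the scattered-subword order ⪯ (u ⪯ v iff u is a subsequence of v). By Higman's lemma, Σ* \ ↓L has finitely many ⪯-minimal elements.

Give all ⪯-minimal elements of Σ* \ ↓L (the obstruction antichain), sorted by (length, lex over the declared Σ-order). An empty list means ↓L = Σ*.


|Q|=12, |F|=2, |δ|=43 (23 ε).
min D↑ (3 st, q0=0, F={1}): 0:s→1,u→2,b→2 1:s→1,u→1,b→1 2:s→1,u→1,b→1 [Hopcroft].
's': N↓-sim [8, 5] end={s3,s4,s6,s7,s8} ∉↓L; 1/1 single-dels accept.
'uu': N↓-sim [8, 7, 6] end={s10,s3,s4,s6,s7,s8} rej; 2/2 single-dels accept.
'ub': N↓-sim [8, 7, 5] end={s3,s4,s6,s7,s8} ∉↓L; 2/2 single-dels accept.
'bu': N↓-sim [8, 7, 6] end={s10,s3,s4,s6,s7,s8} ∉↓L; 2/2 del acc.
'bb': |S_i|=[8, 7, 5] end={s3,s4,s6,s7,s8} rej; 2/2 del acc.
5 words, ⪯-incomp.

min(Σ*\↓L) = [s, uu, ub, bu, bb].


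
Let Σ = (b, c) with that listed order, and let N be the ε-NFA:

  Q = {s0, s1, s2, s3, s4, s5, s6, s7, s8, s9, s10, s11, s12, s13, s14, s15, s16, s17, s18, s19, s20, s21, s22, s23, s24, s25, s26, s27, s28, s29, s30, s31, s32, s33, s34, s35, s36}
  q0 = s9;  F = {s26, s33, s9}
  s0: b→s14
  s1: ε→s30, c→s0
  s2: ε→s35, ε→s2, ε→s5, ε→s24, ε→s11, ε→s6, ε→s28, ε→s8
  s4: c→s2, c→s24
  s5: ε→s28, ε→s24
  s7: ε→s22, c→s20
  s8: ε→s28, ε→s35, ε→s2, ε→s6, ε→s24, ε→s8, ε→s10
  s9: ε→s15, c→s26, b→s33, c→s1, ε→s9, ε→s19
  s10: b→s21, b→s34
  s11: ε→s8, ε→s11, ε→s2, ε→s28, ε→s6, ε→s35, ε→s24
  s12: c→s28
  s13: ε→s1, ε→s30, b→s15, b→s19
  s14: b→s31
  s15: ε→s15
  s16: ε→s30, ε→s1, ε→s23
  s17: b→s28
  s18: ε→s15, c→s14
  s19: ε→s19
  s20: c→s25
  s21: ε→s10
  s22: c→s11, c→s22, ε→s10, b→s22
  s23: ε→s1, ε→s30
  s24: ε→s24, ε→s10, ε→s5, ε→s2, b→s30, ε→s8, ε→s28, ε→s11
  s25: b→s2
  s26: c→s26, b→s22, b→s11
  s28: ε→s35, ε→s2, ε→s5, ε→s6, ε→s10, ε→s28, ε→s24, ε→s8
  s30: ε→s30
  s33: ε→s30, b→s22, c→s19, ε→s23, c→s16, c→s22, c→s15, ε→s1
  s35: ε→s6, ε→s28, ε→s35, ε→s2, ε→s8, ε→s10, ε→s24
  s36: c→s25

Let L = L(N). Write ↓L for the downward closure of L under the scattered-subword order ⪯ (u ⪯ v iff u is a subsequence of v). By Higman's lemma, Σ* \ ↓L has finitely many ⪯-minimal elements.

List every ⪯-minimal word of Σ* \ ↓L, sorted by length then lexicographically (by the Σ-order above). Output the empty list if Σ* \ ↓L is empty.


A = [bb, bc, cb].

|Q|=37, |F|=3, |δ|=98 (67 ε).
min D↑ (4 st, q0=0, F={3}): 0:b→1,c→2 1:b→3,c→3 2:b→3,c→2 3:b→3,c→3.
'bb': |S_i|=[24, 22, 15] end={s10,s11,s14,s2,s21,s22,s24,s28,s30,s31,s34,s35,…} ∉↓L; 2/2 deletions ∈↓L.
'bc': |S_i|=[24, 22, 21] end={s0,s1,s10,s11,s14,s15,s16,s19,s2,s21,s22,s23,…} rej; 2/2 del acc.
'cb': N↓-sim [24, 22, 15] end={s10,s11,s14,s2,s21,s22,s24,s28,s30,s31,s34,s35,…} rej; 2/2 del acc.
3 minimals (antichain).


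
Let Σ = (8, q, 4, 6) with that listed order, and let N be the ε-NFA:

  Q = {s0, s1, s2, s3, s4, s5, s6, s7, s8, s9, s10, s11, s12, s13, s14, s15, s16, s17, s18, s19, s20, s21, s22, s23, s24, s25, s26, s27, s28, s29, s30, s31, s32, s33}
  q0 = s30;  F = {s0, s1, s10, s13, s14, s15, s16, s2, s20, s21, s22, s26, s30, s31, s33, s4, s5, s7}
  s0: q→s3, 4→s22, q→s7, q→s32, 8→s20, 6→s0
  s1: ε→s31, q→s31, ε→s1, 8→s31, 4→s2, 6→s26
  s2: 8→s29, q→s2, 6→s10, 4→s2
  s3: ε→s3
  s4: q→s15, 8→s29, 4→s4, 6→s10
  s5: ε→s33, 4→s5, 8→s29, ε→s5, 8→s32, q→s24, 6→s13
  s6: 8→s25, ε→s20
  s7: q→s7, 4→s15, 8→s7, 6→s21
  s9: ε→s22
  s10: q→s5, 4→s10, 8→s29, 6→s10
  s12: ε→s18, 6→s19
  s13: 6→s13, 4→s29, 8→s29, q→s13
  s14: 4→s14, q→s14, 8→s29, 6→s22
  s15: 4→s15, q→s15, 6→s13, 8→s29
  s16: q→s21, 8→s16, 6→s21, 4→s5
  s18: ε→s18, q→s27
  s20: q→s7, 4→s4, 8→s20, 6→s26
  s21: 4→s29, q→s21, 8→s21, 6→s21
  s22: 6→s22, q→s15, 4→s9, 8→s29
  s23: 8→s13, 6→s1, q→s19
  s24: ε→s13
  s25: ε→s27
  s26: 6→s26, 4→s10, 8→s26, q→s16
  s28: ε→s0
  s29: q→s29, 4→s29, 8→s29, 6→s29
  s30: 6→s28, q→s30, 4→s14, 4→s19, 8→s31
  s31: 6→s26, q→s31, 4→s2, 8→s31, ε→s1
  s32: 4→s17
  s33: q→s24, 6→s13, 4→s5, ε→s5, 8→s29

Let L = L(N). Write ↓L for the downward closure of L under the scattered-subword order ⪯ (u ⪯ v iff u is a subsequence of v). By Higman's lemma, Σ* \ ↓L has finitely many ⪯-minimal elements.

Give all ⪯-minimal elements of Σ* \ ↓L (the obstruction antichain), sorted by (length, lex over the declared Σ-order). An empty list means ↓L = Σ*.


|Q|=34, |F|=18, |δ|=101 (14 ε).
min D↑ (17 st, q0=0, F={6}): 0:8→1,q→0,4→2,6→3 1:8→1,q→1,4→4,6→5 2:8→6,q→2,4→2,6→7 3:8→8,q→9,4→7,6→3 4:8→6,q→4,4→4,6→10 5:8→5,q→11,4→10,6→5 6:8→6,q→6,4→6,6→6 7:8→6,q→12,4→7,6→7 8:8→8,q→9,4→13,6→5 9:8→9,q→9,4→12,6→14 10:8→6,q→15,4→10,6→10 11:8→11,q→14,4→15,6→14 12:8→6,q→12,4→12,6→16 13:8→6,q→12,4→13,6→10 14:8→14,q→14,4→6,6→14 15:8→6,q→16,4→15,6→16 16:8→6,q→16,4→6,6→16.
'48': |S_i|=[26, 15, 3] end={s17,s29,s32} rej; 2/2 single-dels accept.
'6q64': run [26, 20, 12, 3, 1] end={s29} ∉↓L; 4/4 del acc.
'86qq4': N↓-sim [26, 18, 11, 9, 4, 1] end={s29} — reject; 5/5 single-dels accept.
3 obstructions.

A = [48, 6q64, 86qq4].


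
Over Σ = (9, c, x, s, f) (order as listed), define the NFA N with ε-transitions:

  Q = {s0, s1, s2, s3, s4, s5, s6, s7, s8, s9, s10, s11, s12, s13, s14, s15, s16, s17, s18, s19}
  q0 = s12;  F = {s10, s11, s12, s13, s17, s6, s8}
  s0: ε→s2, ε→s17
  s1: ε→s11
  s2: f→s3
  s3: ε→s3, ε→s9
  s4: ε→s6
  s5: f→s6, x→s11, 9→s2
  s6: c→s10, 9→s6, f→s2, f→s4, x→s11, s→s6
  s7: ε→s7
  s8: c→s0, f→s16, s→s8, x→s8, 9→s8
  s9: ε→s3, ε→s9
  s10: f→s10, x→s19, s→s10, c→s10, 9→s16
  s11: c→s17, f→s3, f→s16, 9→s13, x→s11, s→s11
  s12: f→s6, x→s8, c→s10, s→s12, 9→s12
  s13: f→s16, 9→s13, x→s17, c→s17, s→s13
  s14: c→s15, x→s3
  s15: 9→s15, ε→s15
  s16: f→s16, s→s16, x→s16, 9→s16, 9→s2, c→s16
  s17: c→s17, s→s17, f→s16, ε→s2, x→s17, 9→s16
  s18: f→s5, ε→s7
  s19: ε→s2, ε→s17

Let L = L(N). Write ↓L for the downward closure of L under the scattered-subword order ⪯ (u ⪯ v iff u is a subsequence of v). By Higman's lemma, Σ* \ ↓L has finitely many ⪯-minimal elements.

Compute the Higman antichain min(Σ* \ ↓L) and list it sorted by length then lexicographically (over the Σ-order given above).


A = [c9, xf, fx9x9].

|Q|=20, |F|=7, |δ|=65 (14 ε).
min D↑ (8 st, q0=0, F={4}): 0:9→0,c→1,x→2,s→0,f→3 1:9→4,c→1,x→5,s→1,f→1 2:9→2,c→5,x→2,s→2,f→4 3:9→3,c→1,x→6,s→3,f→3 4:9→4,c→4,x→4,s→4,f→4 5:9→4,c→5,x→5,s→5,f→4 6:9→7,c→5,x→6,s→6,f→4 7:9→7,c→5,x→5,s→7,f→4 (ε-aug+det+¬).
'c9': run [14, 8, 4] end={s16,s2,s3,s9} — reject; 2/2 del acc.
'xf': N↓-sim [14, 10, 4] end={s16,s2,s3,s9} ∉↓L; 2/2 deletions ∈↓L.
'fx9x9': run [14, 11, 8, 6, 5, 4] end={s16,s2,s3,s9} — reject; 5/5 del acc.
3 obstructions.


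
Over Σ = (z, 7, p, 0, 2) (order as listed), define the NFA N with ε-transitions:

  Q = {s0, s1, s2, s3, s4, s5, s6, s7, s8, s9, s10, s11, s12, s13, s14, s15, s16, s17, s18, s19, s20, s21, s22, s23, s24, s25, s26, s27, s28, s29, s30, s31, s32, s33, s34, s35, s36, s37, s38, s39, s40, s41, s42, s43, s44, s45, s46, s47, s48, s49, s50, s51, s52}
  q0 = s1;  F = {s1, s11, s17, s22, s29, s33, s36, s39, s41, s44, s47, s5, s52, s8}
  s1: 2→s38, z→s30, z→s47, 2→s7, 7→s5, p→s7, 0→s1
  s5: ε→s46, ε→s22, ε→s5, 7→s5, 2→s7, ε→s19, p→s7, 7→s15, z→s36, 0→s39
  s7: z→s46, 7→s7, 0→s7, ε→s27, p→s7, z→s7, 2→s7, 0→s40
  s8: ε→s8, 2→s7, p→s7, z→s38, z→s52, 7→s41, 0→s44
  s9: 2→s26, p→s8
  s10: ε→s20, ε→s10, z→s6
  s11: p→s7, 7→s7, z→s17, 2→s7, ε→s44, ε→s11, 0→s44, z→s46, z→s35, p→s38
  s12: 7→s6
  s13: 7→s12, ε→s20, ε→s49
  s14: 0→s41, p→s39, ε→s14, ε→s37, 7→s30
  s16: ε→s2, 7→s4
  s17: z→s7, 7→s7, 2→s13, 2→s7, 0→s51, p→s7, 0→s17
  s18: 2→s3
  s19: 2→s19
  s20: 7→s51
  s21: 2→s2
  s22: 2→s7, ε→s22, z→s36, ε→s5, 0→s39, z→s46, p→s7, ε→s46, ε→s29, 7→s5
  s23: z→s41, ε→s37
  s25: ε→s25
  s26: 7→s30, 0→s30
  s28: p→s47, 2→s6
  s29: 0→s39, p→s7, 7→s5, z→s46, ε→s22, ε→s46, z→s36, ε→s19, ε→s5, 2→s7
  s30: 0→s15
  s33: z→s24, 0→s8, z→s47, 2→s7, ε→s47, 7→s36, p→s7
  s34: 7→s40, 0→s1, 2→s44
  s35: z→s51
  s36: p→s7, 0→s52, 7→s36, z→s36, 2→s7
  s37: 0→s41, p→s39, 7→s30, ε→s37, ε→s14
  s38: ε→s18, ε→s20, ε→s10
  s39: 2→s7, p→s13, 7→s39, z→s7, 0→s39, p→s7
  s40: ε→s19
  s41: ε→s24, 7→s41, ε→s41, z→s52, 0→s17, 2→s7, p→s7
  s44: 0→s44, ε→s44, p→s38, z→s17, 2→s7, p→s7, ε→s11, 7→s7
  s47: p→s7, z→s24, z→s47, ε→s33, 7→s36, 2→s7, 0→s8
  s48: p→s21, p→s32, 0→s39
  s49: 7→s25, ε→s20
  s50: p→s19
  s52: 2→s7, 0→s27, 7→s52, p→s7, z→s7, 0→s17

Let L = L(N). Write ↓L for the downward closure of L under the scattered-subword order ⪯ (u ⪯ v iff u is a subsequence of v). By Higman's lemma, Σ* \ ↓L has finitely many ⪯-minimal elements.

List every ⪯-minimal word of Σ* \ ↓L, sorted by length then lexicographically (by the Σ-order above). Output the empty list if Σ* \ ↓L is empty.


min(Σ*\↓L) = [p, 2, 70z, z0zz, z007].

|Q|=53, |F|=14, |δ|=162 (38 ε).
min D↑ (11 st, q0=0, F={3}): 0:z→1,7→2,p→3,0→0,2→3 1:z→1,7→4,p→3,0→5,2→3 2:z→4,7→2,p→3,0→6,2→3 3:z→3,7→3,p→3,0→3,2→3 4:z→4,7→4,p→3,0→7,2→3 5:z→7,7→8,p→3,0→9,2→3 6:z→3,7→6,p→3,0→6,2→3 7:z→3,7→7,p→3,0→10,2→3 8:z→7,7→8,p→3,0→10,2→3 9:z→10,7→3,p→3,0→9,2→3 10:z→3,7→3,p→3,0→10,2→3 (ε-aug+det+¬).
'p': |S_i|=[34, 16] end={s10,s12,s13,s18,s19,s20,s25,s27,s3,s38,s40,s46,…} ∉↓L; 1/1 del acc.
'2': N↓-sim [34, 16] end={s10,s12,s13,s18,s19,s20,s25,s27,s3,s38,s40,s46,…} — reject; 1/1 single-dels accept.
'70z': |S_i|=[34, 22, 15, 5] end={s19,s27,s40,s46,s7} ∉↓L; 3/3 del acc.
'z0zz': |S_i|=[34, 29, 25, 19, 7] end={s19,s27,s40,s46,s51,s6,s7} rej; 4/4 deletions ∈↓L.
'z007': run [34, 29, 25, 20, 9] end={s12,s19,s25,s27,s40,s46,s51,s6,s7} ∉↓L; 4/4 deletions ∈↓L.
5 words, ⪯-incomp.


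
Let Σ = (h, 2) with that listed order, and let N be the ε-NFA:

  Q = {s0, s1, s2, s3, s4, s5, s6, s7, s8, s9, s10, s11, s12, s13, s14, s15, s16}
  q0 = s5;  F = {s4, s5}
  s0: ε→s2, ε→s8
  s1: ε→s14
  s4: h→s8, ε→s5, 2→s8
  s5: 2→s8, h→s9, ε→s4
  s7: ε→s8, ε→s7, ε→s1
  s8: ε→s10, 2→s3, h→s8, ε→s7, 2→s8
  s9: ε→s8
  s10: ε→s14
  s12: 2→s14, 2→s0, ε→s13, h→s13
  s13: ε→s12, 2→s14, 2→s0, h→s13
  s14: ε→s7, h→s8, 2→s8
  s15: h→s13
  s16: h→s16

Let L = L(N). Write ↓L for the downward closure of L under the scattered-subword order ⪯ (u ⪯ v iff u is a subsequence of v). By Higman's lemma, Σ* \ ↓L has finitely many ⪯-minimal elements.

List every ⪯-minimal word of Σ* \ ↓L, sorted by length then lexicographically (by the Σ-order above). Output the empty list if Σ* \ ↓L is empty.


Antichain: [h, 2].

|Q|=17, |F|=2, |δ|=32 (15 ε).
min D↑ (2 st, q0=0, F={1}): 0:h→1,2→1 1:h→1,2→1.
'h': |S_i|=[9, 7] end={s1,s10,s14,s3,s7,s8,s9} — reject; 1/1 single-dels accept.
'2': N↓-sim [9, 6] end={s1,s10,s14,s3,s7,s8} ∉↓L; 1/1 single-dels accept.
2 obstructions.


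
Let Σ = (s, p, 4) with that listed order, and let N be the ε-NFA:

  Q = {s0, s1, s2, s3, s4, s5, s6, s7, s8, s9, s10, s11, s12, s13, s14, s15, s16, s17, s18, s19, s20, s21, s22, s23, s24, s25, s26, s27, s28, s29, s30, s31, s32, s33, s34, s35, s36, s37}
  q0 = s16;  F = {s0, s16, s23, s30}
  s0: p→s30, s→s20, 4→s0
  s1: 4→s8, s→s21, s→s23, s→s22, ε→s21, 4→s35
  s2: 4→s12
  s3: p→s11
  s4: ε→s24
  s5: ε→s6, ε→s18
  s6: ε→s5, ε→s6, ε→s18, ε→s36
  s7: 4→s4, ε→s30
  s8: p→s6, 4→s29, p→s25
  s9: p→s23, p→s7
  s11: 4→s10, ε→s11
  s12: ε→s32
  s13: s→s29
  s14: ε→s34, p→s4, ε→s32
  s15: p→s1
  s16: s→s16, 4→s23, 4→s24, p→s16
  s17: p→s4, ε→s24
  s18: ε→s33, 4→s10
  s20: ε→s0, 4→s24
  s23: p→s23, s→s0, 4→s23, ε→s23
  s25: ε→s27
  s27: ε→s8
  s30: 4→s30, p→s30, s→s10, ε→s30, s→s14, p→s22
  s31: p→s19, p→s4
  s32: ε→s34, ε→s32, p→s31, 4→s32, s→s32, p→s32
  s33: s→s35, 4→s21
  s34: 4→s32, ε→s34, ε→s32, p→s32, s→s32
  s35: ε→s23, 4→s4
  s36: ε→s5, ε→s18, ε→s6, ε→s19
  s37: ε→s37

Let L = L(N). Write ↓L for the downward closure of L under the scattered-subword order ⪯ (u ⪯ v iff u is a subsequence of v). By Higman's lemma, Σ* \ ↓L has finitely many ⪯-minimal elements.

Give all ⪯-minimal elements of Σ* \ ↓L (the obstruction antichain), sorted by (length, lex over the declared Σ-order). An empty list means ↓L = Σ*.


min(Σ*\↓L) = [4sps].

|Q|=38, |F|=4, |δ|=77 (30 ε).
min D↑ (5 st, q0=0, F={4}): 0:s→0,p→0,4→1 1:s→2,p→1,4→1 2:s→2,p→3,4→2 3:s→4,p→3,4→3 4:s→4,p→4,4→4.
'4sps': |S_i|=[14, 13, 12, 10, 8] end={s10,s14,s19,s24,s31,s32,s34,s4} rej; 4/4 single-dels accept.
1 obstructions.


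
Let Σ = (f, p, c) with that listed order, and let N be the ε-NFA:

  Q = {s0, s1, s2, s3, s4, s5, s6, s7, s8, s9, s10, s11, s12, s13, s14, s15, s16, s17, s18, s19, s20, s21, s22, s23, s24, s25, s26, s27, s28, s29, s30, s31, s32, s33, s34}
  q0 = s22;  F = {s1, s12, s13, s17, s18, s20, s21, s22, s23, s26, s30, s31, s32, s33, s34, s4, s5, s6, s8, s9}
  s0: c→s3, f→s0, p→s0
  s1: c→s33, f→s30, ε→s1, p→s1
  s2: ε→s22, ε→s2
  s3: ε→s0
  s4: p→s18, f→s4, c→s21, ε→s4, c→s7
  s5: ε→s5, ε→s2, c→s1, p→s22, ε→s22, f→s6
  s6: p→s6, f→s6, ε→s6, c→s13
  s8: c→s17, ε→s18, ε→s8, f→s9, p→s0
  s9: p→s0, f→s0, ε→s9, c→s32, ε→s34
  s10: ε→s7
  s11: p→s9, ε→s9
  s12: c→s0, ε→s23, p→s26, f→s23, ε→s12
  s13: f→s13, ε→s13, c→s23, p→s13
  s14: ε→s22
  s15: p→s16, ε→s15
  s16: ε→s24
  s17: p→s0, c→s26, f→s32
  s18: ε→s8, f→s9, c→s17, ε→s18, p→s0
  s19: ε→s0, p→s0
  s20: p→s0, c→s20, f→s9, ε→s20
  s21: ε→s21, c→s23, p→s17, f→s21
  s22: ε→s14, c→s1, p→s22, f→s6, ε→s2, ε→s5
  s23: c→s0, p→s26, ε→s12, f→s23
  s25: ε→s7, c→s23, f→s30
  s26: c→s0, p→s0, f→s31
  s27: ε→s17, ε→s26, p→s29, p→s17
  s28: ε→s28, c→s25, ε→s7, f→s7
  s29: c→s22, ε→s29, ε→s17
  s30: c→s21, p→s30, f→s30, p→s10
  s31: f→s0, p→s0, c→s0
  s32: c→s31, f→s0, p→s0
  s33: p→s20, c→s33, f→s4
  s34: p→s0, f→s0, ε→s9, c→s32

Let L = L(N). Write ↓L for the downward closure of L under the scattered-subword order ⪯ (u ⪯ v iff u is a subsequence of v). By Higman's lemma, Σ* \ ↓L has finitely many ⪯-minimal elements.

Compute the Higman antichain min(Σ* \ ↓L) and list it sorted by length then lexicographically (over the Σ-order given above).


Antichain: [fccc, ccpp, ccpff].

|Q|=35, |F|=20, |δ|=113 (38 ε).
min D↑ (17 st, q0=0, F={11}): 0:f→1,p→0,c→2 1:f→1,p→1,c→3 2:f→4,p→2,c→5 3:f→3,p→3,c→6 4:f→4,p→4,c→7 5:f→8,p→9,c→5 6:f→6,p→10,c→11 7:f→7,p→12,c→6 8:f→8,p→13,c→7 9:f→14,p→11,c→9 10:f→15,p→11,c→11 11:f→11,p→11,c→11 12:f→16,p→11,c→10 13:f→14,p→11,c→12 14:f→11,p→11,c→16 15:f→11,p→11,c→11 16:f→11,p→11,c→15 (ε-aug+det+¬).
'fccc': run [26, 19, 11, 6, 2] end={s0,s3} — reject; 4/4 single-dels accept.
'ccpp': run [26, 21, 17, 11, 2] end={s0,s3} ∉↓L; 4/4 single-dels accept.
'ccpff': run [26, 21, 17, 11, 6, 2] end={s0,s3} rej; 5/5 del acc.
3 obstructions.


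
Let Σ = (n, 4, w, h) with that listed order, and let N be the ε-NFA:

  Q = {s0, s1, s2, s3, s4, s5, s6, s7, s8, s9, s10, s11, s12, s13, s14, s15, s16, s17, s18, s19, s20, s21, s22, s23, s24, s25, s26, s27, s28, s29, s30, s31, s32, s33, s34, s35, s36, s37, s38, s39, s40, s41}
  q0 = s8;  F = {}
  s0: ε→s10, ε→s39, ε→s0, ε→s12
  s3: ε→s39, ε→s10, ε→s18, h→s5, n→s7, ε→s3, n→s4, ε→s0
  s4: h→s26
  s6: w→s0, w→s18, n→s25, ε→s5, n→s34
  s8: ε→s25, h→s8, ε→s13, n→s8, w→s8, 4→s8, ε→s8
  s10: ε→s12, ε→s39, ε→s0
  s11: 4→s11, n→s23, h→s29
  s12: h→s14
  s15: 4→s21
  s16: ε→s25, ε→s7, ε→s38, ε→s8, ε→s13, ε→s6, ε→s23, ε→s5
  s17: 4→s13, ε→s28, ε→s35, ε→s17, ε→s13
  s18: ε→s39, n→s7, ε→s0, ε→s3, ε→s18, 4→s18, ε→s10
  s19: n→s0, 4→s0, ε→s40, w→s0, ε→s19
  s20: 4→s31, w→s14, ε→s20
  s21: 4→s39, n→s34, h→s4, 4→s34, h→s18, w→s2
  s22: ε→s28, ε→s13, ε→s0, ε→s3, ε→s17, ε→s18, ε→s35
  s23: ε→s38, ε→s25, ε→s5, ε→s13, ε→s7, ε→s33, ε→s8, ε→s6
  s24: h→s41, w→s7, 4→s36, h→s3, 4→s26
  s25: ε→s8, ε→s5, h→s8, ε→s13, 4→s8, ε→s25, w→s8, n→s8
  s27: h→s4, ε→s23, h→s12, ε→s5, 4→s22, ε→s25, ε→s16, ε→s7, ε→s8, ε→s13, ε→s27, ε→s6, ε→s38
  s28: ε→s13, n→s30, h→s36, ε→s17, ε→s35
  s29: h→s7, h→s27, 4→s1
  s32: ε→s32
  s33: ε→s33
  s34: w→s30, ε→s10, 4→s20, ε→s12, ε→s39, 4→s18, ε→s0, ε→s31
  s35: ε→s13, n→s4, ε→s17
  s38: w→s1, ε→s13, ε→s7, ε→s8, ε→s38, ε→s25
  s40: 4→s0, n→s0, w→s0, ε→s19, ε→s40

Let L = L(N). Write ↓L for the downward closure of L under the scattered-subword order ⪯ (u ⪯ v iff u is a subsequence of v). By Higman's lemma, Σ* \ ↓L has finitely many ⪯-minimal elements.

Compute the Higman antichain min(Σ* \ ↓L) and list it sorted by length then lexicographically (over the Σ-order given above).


|Q|=42, |F|=0, |δ|=140 (84 ε).
min D↑ (1 st, q0=0, F={0}): 0:n→0,4→0,w→0,h→0 [Hopcroft].
ε ∈ L(D↑) — L = ∅.

Antichain: [ε].


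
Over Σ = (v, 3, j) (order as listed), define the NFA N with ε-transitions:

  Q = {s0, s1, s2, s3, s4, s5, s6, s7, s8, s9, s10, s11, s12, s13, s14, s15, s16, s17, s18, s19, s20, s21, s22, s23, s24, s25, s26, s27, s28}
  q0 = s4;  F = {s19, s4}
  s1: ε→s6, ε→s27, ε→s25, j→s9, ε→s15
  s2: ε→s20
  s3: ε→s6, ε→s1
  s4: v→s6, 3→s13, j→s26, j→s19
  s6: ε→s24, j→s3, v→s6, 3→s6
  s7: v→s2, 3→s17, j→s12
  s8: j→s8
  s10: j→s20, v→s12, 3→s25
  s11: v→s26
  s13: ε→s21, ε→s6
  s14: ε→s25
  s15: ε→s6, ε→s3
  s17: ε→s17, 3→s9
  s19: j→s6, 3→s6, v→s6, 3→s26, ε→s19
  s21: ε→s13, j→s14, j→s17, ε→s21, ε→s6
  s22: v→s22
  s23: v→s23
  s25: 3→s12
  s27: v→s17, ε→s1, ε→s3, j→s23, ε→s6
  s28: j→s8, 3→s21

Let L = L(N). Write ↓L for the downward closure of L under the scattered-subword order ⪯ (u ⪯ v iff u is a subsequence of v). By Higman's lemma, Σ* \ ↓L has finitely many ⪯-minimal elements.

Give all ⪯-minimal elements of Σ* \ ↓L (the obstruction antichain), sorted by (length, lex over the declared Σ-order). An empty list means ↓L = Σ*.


Antichain: [v, 3, jj].

|Q|=29, |F|=2, |δ|=51 (21 ε).
min D↑ (3 st, q0=0, F={1}): 0:v→1,3→1,j→2 1:v→1,3→1,j→1 2:v→1,3→1,j→1.
'v': run [17, 11] end={s1,s12,s15,s17,s23,s24,s25,s27,s3,s6,s9} — reject; 1/1 deletions ∈↓L.
'3': N↓-sim [17, 15] end={s1,s12,s13,s14,s15,s17,s21,s23,s24,s25,s26,s27,…} rej; 1/1 deletions ∈↓L.
'jj': run [17, 14, 11] end={s1,s12,s15,s17,s23,s24,s25,s27,s3,s6,s9} rej; 2/2 single-dels accept.
3 obstructions.


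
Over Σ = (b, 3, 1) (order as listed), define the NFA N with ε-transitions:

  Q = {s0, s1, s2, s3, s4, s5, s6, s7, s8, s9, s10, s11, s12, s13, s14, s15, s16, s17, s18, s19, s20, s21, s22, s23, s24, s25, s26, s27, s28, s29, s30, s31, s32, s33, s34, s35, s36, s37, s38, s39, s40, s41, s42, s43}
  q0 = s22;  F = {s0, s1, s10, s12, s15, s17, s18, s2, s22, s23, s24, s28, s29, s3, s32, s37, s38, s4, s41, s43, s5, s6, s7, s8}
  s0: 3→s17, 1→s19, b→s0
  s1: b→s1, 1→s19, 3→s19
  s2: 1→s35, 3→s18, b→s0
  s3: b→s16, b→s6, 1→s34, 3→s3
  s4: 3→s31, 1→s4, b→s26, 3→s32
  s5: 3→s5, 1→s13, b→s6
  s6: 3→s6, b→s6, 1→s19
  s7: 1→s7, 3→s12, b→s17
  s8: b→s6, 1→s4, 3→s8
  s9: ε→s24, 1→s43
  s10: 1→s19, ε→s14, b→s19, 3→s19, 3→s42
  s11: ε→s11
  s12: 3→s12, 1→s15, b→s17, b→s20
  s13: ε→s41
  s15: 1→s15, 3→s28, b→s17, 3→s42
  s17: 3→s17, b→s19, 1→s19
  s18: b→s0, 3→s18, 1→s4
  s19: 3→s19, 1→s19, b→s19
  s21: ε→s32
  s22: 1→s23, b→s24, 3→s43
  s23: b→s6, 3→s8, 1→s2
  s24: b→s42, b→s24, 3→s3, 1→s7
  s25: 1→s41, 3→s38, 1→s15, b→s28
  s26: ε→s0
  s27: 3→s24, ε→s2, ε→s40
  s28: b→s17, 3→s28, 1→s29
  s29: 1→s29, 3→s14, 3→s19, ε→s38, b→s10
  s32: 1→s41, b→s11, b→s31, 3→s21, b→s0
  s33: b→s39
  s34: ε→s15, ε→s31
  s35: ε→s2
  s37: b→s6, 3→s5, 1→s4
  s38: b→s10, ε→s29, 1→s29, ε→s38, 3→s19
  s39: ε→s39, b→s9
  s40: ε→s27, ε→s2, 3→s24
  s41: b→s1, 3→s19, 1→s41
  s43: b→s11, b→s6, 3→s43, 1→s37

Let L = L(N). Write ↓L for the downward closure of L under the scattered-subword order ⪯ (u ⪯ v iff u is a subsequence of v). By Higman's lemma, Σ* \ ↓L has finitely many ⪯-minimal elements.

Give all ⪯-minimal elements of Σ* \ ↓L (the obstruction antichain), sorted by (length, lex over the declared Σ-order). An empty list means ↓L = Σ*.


|Q|=44, |F|=24, |δ|=111 (17 ε).
min D↑ (24 st, q0=0, F={13}): 0:b→1,3→2,1→3 1:b→1,3→4,1→5 2:b→6,3→2,1→7 3:b→6,3→8,1→9 4:b→6,3→4,1→10 5:b→11,3→12,1→5 6:b→6,3→6,1→13 7:b→6,3→14,1→15 8:b→6,3→8,1→15 9:b→16,3→17,1→9 10:b→11,3→18,1→10 11:b→13,3→11,1→13 12:b→11,3→12,1→10 13:b→13,3→13,1→13 14:b→6,3→14,1→19 15:b→16,3→20,1→15 16:b→16,3→11,1→13 17:b→16,3→17,1→15 18:b→11,3→18,1→21 19:b→22,3→13,1→19 20:b→16,3→20,1→19 21:b→23,3→13,1→21 22:b→22,3→13,1→13 23:b→13,3→13,1→13 [Hopcroft].
'3b1': run [36, 30, 13, 1] end={s19} — reject; 3/3 deletions ∈↓L.
'1b1': run [36, 31, 12, 1] end={s19} rej; 3/3 del acc.
'b1bb': N↓-sim [36, 22, 14, 6, 1] end={s19} — reject; 4/4 deletions ∈↓L.
'31313': run [36, 30, 23, 18, 9, 3] end={s14,s19,s42} rej; 5/5 deletions ∈↓L.
'11b3b': |S_i|=[36, 31, 25, 11, 3, 1] end={s19} — reject; 5/5 deletions ∈↓L.
5 words, ⪯-incomp.

min(Σ*\↓L) = [3b1, 1b1, b1bb, 31313, 11b3b].


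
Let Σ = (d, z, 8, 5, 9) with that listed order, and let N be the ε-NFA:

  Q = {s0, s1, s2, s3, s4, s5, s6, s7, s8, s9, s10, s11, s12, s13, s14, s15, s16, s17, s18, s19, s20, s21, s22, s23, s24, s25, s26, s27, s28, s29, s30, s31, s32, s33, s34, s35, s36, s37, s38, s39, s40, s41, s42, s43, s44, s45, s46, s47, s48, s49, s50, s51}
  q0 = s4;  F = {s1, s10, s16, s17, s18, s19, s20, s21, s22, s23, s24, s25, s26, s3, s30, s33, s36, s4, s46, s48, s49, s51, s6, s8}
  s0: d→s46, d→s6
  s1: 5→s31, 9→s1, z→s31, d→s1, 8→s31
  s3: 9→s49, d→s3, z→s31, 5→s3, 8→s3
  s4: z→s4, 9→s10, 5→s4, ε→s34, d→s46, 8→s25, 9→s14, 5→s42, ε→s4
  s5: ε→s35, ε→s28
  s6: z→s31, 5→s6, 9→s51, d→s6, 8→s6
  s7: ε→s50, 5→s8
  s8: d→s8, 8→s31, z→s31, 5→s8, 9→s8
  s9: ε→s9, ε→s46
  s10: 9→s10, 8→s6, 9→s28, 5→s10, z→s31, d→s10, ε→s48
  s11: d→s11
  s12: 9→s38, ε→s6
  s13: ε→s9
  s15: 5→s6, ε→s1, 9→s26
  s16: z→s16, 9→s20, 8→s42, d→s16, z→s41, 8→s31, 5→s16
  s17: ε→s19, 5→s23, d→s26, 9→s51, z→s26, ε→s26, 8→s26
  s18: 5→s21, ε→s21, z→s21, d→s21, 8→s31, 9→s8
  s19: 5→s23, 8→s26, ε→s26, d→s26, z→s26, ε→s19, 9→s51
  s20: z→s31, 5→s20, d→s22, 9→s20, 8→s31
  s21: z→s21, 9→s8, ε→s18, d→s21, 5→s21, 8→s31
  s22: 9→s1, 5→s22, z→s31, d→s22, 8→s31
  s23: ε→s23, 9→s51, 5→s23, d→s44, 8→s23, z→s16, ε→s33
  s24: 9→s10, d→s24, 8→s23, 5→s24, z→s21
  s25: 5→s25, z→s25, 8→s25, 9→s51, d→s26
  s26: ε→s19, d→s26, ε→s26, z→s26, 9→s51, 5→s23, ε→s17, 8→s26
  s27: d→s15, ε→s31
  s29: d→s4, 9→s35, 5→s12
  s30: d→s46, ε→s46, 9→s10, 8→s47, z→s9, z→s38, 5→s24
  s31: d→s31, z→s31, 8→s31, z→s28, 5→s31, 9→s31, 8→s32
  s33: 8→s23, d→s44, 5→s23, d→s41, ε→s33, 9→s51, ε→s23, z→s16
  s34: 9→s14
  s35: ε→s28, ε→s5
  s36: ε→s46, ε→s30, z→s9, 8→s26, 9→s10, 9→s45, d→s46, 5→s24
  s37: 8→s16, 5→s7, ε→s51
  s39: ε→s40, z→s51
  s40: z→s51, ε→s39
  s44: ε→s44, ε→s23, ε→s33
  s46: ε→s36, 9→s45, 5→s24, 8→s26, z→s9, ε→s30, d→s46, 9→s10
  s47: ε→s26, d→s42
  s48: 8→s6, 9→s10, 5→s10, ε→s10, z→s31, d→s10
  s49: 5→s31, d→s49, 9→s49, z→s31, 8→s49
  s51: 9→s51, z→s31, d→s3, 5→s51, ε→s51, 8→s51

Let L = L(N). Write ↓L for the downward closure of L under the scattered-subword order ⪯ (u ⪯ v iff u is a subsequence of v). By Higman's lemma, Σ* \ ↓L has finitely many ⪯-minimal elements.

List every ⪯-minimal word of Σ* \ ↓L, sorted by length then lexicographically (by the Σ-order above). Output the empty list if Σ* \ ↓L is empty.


Antichain: [9z, d5z8, 89d95].

|Q|=52, |F|=24, |δ|=194 (41 ε).
min D↑ (18 st, q0=0, F={7}): 0:d→1,z→0,8→2,5→0,9→3 1:d→1,z→1,8→4,5→5,9→3 2:d→4,z→2,8→2,5→2,9→6 3:d→3,z→7,8→8,5→3,9→3 4:d→4,z→4,8→4,5→9,9→6 5:d→5,z→10,8→9,5→5,9→3 6:d→11,z→7,8→6,5→6,9→6 7:d→7,z→7,8→7,5→7,9→7 8:d→8,z→7,8→8,5→8,9→6 9:d→9,z→12,8→9,5→9,9→6 10:d→10,z→10,8→7,5→10,9→13 11:d→11,z→7,8→11,5→11,9→14 12:d→12,z→12,8→7,5→12,9→15 13:d→13,z→7,8→7,5→13,9→13 14:d→14,z→7,8→14,5→7,9→14 15:d→16,z→7,8→7,5→15,9→15 16:d→16,z→7,8→7,5→16,9→17 17:d→17,z→7,8→7,5→7,9→17 [Hopcroft].
'9z': N↓-sim [36, 15, 3] end={s28,s31,s32} ∉↓L; 2/2 single-dels accept.
'd5z8': N↓-sim [36, 32, 22, 12, 4] end={s28,s31,s32,s42} — reject; 4/4 del acc.
'89d95': |S_i|=[36, 21, 9, 7, 5, 3] end={s28,s31,s32} — reject; 5/5 single-dels accept.
3 words, ⪯-incomp.


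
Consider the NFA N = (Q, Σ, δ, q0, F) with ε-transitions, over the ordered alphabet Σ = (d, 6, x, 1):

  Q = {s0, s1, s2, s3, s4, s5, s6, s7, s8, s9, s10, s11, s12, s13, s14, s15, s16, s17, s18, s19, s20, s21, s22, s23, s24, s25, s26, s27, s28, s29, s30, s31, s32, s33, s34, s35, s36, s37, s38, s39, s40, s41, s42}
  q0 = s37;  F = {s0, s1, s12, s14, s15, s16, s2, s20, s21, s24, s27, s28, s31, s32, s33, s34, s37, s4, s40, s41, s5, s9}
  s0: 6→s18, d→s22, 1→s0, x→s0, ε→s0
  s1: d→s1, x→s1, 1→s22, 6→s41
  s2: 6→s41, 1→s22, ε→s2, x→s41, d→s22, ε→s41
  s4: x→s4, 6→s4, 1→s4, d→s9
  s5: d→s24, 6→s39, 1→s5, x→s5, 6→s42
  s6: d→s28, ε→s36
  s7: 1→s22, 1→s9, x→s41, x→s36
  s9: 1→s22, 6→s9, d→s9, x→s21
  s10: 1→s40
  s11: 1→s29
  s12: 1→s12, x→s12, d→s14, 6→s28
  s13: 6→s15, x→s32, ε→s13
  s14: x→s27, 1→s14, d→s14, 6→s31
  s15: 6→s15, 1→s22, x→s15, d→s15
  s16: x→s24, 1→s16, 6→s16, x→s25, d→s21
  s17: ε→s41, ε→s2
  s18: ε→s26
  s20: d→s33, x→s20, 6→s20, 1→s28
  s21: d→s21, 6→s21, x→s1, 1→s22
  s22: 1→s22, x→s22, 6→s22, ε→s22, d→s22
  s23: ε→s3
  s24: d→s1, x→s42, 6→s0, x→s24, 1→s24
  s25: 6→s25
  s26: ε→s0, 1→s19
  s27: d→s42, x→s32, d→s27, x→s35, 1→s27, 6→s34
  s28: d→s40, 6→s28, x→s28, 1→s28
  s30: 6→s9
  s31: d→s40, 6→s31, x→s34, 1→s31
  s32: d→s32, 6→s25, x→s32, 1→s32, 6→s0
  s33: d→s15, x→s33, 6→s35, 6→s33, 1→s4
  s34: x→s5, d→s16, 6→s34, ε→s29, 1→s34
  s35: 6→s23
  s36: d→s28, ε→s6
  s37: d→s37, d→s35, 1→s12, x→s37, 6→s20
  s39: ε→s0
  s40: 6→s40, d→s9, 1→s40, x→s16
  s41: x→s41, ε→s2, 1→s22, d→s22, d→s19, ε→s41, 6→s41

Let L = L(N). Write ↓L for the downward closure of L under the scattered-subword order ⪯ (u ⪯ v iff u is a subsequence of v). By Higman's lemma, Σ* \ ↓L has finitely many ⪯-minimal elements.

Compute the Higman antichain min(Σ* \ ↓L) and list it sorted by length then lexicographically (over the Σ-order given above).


|Q|=43, |F|=22, |δ|=131 (16 ε).
min D↑ (22 st, q0=0, F={11}): 0:d→0,6→1,x→0,1→2 1:d→3,6→1,x→1,1→4 2:d→5,6→4,x→2,1→2 3:d→6,6→3,x→3,1→7 4:d→8,6→4,x→4,1→4 5:d→5,6→9,x→10,1→5 6:d→6,6→6,x→6,1→11 7:d→12,6→7,x→7,1→7 8:d→12,6→8,x→13,1→8 9:d→8,6→9,x→14,1→9 10:d→10,6→14,x→15,1→10 11:d→11,6→11,x→11,1→11 12:d→12,6→12,x→16,1→11 13:d→16,6→13,x→17,1→13 14:d→13,6→14,x→18,1→14 15:d→15,6→19,x→15,1→15 16:d→16,6→16,x→20,1→11 17:d→20,6→19,x→17,1→17 18:d→17,6→19,x→18,1→18 19:d→11,6→19,x→19,1→19 20:d→20,6→21,x→20,1→11 21:d→11,6→21,x→21,1→11.
'6dd1': N↓-sim [33, 28, 21, 8, 1] end={s22} ∉↓L; 4/4 deletions ∈↓L.
'1dxx6d': |S_i|=[33, 29, 26, 22, 17, 12, 2] end={s19,s22} ∉↓L; 6/6 del acc.
2 words, ⪯-incomp.

A = [6dd1, 1dxx6d].


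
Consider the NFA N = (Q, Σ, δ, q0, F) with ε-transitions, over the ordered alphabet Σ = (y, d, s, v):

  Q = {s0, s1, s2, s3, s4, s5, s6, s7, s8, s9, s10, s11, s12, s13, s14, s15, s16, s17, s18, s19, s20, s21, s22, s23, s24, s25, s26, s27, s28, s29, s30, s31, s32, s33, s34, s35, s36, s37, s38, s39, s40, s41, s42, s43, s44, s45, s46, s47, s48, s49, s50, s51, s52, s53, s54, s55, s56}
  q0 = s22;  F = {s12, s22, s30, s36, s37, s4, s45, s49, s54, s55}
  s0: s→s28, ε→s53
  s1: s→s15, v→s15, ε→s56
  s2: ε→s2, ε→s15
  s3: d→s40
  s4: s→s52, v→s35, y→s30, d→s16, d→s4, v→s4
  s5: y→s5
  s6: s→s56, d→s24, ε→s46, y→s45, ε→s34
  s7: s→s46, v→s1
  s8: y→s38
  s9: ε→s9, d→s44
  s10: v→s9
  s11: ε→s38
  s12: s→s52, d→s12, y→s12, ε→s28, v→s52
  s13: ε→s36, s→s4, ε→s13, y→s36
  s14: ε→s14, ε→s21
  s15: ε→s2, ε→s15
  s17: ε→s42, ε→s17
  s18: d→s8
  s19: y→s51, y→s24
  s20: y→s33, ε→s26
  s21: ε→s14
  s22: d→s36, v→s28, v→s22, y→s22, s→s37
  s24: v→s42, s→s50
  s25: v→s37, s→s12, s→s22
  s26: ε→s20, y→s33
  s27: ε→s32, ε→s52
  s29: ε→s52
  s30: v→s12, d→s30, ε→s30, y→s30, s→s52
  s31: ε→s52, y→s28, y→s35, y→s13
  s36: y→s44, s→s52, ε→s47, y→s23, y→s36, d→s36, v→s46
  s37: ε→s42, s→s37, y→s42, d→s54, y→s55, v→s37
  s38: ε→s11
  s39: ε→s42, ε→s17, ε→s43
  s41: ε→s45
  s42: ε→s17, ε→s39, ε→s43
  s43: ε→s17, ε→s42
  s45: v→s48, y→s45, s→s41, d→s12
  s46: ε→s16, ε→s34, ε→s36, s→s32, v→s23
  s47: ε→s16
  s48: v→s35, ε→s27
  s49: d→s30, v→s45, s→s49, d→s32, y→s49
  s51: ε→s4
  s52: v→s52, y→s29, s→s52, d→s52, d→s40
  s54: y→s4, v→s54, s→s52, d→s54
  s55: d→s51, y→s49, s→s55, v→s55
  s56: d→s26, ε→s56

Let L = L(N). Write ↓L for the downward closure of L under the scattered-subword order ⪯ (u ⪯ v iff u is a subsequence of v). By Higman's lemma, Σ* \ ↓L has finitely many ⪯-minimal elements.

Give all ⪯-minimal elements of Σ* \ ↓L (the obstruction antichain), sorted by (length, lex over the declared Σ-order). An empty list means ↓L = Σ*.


A = [ds, syyvv].

|Q|=57, |F|=10, |δ|=128 (44 ε).
min D↑ (11 st, q0=0, F={3}): 0:y→0,d→1,s→2,v→0 1:y→1,d→1,s→3,v→1 2:y→4,d→5,s→2,v→2 3:y→3,d→3,s→3,v→3 4:y→6,d→7,s→4,v→4 5:y→7,d→5,s→3,v→5 6:y→6,d→8,s→6,v→9 7:y→8,d→7,s→3,v→7 8:y→8,d→8,s→3,v→10 9:y→9,d→10,s→9,v→3 10:y→10,d→10,s→3,v→3.
'ds': N↓-sim [30, 18, 4] end={s29,s32,s40,s52} — reject; 2/2 deletions ∈↓L.
'syyvv': N↓-sim [30, 23, 21, 13, 11, 7] end={s27,s29,s32,s35,s40,s48,s52} — reject; 5/5 deletions ∈↓L.
2 words, ⪯-incomp.
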